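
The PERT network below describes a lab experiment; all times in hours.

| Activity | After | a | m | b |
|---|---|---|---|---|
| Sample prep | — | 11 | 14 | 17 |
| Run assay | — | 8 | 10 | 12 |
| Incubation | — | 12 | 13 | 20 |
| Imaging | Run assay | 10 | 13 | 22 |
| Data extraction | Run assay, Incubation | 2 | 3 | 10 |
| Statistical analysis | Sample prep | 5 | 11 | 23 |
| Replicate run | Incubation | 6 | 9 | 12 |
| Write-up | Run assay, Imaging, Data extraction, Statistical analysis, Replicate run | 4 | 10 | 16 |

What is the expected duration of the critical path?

te_Sample prep = (11 + 4·14 + 17)/6 = 84/6 = 14
te_Run assay = (8 + 4·10 + 12)/6 = 60/6 = 10
te_Incubation = (12 + 4·13 + 20)/6 = 84/6 = 14
te_Imaging = (10 + 4·13 + 22)/6 = 84/6 = 14
te_Data extraction = (2 + 4·3 + 10)/6 = 24/6 = 4
te_Statistical analysis = (5 + 4·11 + 23)/6 = 72/6 = 12
te_Replicate run = (6 + 4·9 + 12)/6 = 54/6 = 9
te_Write-up = (4 + 4·10 + 16)/6 = 60/6 = 10

Forward pass:
ES_Sample prep = 0; EF_Sample prep = 14
ES_Run assay = 0; EF_Run assay = 10
ES_Incubation = 0; EF_Incubation = 14
ES_Imaging = 10; EF_Imaging = 10+14 = 24
ES_Data extraction = max(EF_Run assay=10, EF_Incubation=14) = 14; EF_Data extraction = 14+4 = 18
ES_Statistical analysis = 14; EF_Statistical analysis = 14+12 = 26
ES_Replicate run = 14; EF_Replicate run = 14+9 = 23
ES_Write-up = max(EF_Run assay=10, EF_Imaging=24, EF_Data extraction=18, EF_Statistical analysis=26, EF_Replicate run=23) = 26; EF_Write-up = 26+10 = 36
Expected project duration μ = 36 hours. Critical path: Sample prep → Statistical analysis → Write-up.

36 hours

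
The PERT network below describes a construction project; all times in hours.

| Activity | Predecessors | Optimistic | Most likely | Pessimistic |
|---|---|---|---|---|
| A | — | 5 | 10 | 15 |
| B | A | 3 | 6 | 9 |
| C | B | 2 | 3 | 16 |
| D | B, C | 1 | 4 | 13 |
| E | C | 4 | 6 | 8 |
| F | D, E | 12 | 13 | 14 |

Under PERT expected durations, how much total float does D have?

te_A = (5 + 4·10 + 15)/6 = 60/6 = 10
te_B = (3 + 4·6 + 9)/6 = 36/6 = 6
te_C = (2 + 4·3 + 16)/6 = 30/6 = 5
te_D = (1 + 4·4 + 13)/6 = 30/6 = 5
te_E = (4 + 4·6 + 8)/6 = 36/6 = 6
te_F = (12 + 4·13 + 14)/6 = 78/6 = 13

Forward pass:
ES_A = 0; EF_A = 10
ES_B = 10; EF_B = 10+6 = 16
ES_C = 16; EF_C = 16+5 = 21
ES_D = max(EF_B=16, EF_C=21) = 21; EF_D = 21+5 = 26
ES_E = 21; EF_E = 21+6 = 27
ES_F = max(EF_D=26, EF_E=27) = 27; EF_F = 27+13 = 40
Expected project duration μ = 40 hours. Critical path: A → B → C → E → F.

Backward pass:
LF_F = 40; LS_F = 40−13 = 27
LF_E = LS_F = 27; LS_E = 27−6 = 21
LF_D = LS_F = 27; LS_D = 27−5 = 22
LF_C = min(LS_D=22, LS_E=21) = 21; LS_C = 21−5 = 16
LF_B = min(LS_C=16, LS_D=22) = 16; LS_B = 16−6 = 10
LF_A = LS_B = 10; LS_A = 10−10 = 0
Slack_D = LS_D − ES_D = 22 − 21 = 1

1 hours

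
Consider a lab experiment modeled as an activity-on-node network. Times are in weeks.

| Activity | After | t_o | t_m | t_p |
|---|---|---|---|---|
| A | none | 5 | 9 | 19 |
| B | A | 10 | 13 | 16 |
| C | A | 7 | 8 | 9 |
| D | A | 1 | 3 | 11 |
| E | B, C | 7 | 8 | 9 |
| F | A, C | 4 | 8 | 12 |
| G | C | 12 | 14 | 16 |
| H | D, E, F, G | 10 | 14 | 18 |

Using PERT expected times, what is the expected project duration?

46 weeks

te_A = (5 + 4·9 + 19)/6 = 60/6 = 10
te_B = (10 + 4·13 + 16)/6 = 78/6 = 13
te_C = (7 + 4·8 + 9)/6 = 48/6 = 8
te_D = (1 + 4·3 + 11)/6 = 24/6 = 4
te_E = (7 + 4·8 + 9)/6 = 48/6 = 8
te_F = (4 + 4·8 + 12)/6 = 48/6 = 8
te_G = (12 + 4·14 + 16)/6 = 84/6 = 14
te_H = (10 + 4·14 + 18)/6 = 84/6 = 14

Forward pass:
ES_A = 0; EF_A = 10
ES_B = 10; EF_B = 10+13 = 23
ES_C = 10; EF_C = 10+8 = 18
ES_D = 10; EF_D = 10+4 = 14
ES_E = max(EF_B=23, EF_C=18) = 23; EF_E = 23+8 = 31
ES_F = max(EF_A=10, EF_C=18) = 18; EF_F = 18+8 = 26
ES_G = 18; EF_G = 18+14 = 32
ES_H = max(EF_D=14, EF_E=31, EF_F=26, EF_G=32) = 32; EF_H = 32+14 = 46
Expected project duration μ = 46 weeks. Critical path: A → C → G → H.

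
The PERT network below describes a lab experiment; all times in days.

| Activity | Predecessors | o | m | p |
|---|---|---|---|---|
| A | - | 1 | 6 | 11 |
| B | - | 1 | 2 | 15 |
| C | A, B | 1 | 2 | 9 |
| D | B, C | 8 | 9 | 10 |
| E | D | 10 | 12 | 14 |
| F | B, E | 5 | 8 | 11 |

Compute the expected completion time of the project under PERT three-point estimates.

38 days

te_A = (1 + 4·6 + 11)/6 = 36/6 = 6
te_B = (1 + 4·2 + 15)/6 = 24/6 = 4
te_C = (1 + 4·2 + 9)/6 = 18/6 = 3
te_D = (8 + 4·9 + 10)/6 = 54/6 = 9
te_E = (10 + 4·12 + 14)/6 = 72/6 = 12
te_F = (5 + 4·8 + 11)/6 = 48/6 = 8

Forward pass:
ES_A = 0; EF_A = 6
ES_B = 0; EF_B = 4
ES_C = max(EF_A=6, EF_B=4) = 6; EF_C = 6+3 = 9
ES_D = max(EF_B=4, EF_C=9) = 9; EF_D = 9+9 = 18
ES_E = 18; EF_E = 18+12 = 30
ES_F = max(EF_B=4, EF_E=30) = 30; EF_F = 30+8 = 38
Expected project duration μ = 38 days. Critical path: A → C → D → E → F.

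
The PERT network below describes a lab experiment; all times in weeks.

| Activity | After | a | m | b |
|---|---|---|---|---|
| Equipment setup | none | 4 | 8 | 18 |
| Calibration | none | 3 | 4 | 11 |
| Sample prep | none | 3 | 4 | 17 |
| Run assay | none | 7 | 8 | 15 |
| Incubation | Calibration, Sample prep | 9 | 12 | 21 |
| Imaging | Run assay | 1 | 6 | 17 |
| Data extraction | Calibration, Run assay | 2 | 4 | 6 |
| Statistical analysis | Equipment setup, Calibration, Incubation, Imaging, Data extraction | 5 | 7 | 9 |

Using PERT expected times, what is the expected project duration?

26 weeks

te_Equipment setup = (4 + 4·8 + 18)/6 = 54/6 = 9
te_Calibration = (3 + 4·4 + 11)/6 = 30/6 = 5
te_Sample prep = (3 + 4·4 + 17)/6 = 36/6 = 6
te_Run assay = (7 + 4·8 + 15)/6 = 54/6 = 9
te_Incubation = (9 + 4·12 + 21)/6 = 78/6 = 13
te_Imaging = (1 + 4·6 + 17)/6 = 42/6 = 7
te_Data extraction = (2 + 4·4 + 6)/6 = 24/6 = 4
te_Statistical analysis = (5 + 4·7 + 9)/6 = 42/6 = 7

Forward pass:
ES_Equipment setup = 0; EF_Equipment setup = 9
ES_Calibration = 0; EF_Calibration = 5
ES_Sample prep = 0; EF_Sample prep = 6
ES_Run assay = 0; EF_Run assay = 9
ES_Incubation = max(EF_Calibration=5, EF_Sample prep=6) = 6; EF_Incubation = 6+13 = 19
ES_Imaging = 9; EF_Imaging = 9+7 = 16
ES_Data extraction = max(EF_Calibration=5, EF_Run assay=9) = 9; EF_Data extraction = 9+4 = 13
ES_Statistical analysis = max(EF_Equipment setup=9, EF_Calibration=5, EF_Incubation=19, EF_Imaging=16, EF_Data extraction=13) = 19; EF_Statistical analysis = 19+7 = 26
Expected project duration μ = 26 weeks. Critical path: Sample prep → Incubation → Statistical analysis.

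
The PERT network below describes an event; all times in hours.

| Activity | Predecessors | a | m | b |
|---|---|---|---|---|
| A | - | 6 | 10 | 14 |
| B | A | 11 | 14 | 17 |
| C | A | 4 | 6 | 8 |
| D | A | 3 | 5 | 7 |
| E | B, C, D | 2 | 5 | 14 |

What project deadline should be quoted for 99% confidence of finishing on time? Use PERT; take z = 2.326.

36.1 hours

te_A = (6 + 4·10 + 14)/6 = 60/6 = 10; σ²_A = ((14−6)/6)² = 1.778
te_B = (11 + 4·14 + 17)/6 = 84/6 = 14; σ²_B = ((17−11)/6)² = 1.000
te_C = (4 + 4·6 + 8)/6 = 36/6 = 6; σ²_C = ((8−4)/6)² = 0.444
te_D = (3 + 4·5 + 7)/6 = 30/6 = 5; σ²_D = ((7−3)/6)² = 0.444
te_E = (2 + 4·5 + 14)/6 = 36/6 = 6; σ²_E = ((14−2)/6)² = 4.000

Forward pass:
ES_A = 0; EF_A = 10
ES_B = 10; EF_B = 10+14 = 24
ES_C = 10; EF_C = 10+6 = 16
ES_D = 10; EF_D = 10+5 = 15
ES_E = max(EF_B=24, EF_C=16, EF_D=15) = 24; EF_E = 24+6 = 30
Expected project duration μ = 30 hours. Critical path: A → B → E.

Variance along critical path = 1.778 + 1.000 + 4.000 = 6.778; σ = 2.603 hours.
D = μ + z·σ = 30 + 2.326·2.603 = 36.1 hours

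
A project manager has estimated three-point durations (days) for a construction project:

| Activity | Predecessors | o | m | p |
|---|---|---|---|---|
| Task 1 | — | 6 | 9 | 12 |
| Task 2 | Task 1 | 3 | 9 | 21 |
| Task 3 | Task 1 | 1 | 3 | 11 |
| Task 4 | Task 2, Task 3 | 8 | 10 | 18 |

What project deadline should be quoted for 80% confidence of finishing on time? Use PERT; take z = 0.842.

te_Task 1 = (6 + 4·9 + 12)/6 = 54/6 = 9; σ²_Task 1 = ((12−6)/6)² = 1.000
te_Task 2 = (3 + 4·9 + 21)/6 = 60/6 = 10; σ²_Task 2 = ((21−3)/6)² = 9.000
te_Task 3 = (1 + 4·3 + 11)/6 = 24/6 = 4; σ²_Task 3 = ((11−1)/6)² = 2.778
te_Task 4 = (8 + 4·10 + 18)/6 = 66/6 = 11; σ²_Task 4 = ((18−8)/6)² = 2.778

Forward pass:
ES_Task 1 = 0; EF_Task 1 = 9
ES_Task 2 = 9; EF_Task 2 = 9+10 = 19
ES_Task 3 = 9; EF_Task 3 = 9+4 = 13
ES_Task 4 = max(EF_Task 2=19, EF_Task 3=13) = 19; EF_Task 4 = 19+11 = 30
Expected project duration μ = 30 days. Critical path: Task 1 → Task 2 → Task 4.

Variance along critical path = 1.000 + 9.000 + 2.778 = 12.778; σ = 3.575 days.
D = μ + z·σ = 30 + 0.842·3.575 = 33.0 days

33.0 days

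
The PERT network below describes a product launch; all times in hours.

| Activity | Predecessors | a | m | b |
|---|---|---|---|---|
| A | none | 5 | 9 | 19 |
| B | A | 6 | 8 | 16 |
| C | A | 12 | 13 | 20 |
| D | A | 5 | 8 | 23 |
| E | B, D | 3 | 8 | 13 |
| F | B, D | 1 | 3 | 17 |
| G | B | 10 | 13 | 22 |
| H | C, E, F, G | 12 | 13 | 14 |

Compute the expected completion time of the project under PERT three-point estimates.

te_A = (5 + 4·9 + 19)/6 = 60/6 = 10
te_B = (6 + 4·8 + 16)/6 = 54/6 = 9
te_C = (12 + 4·13 + 20)/6 = 84/6 = 14
te_D = (5 + 4·8 + 23)/6 = 60/6 = 10
te_E = (3 + 4·8 + 13)/6 = 48/6 = 8
te_F = (1 + 4·3 + 17)/6 = 30/6 = 5
te_G = (10 + 4·13 + 22)/6 = 84/6 = 14
te_H = (12 + 4·13 + 14)/6 = 78/6 = 13

Forward pass:
ES_A = 0; EF_A = 10
ES_B = 10; EF_B = 10+9 = 19
ES_C = 10; EF_C = 10+14 = 24
ES_D = 10; EF_D = 10+10 = 20
ES_E = max(EF_B=19, EF_D=20) = 20; EF_E = 20+8 = 28
ES_F = max(EF_B=19, EF_D=20) = 20; EF_F = 20+5 = 25
ES_G = 19; EF_G = 19+14 = 33
ES_H = max(EF_C=24, EF_E=28, EF_F=25, EF_G=33) = 33; EF_H = 33+13 = 46
Expected project duration μ = 46 hours. Critical path: A → B → G → H.

46 hours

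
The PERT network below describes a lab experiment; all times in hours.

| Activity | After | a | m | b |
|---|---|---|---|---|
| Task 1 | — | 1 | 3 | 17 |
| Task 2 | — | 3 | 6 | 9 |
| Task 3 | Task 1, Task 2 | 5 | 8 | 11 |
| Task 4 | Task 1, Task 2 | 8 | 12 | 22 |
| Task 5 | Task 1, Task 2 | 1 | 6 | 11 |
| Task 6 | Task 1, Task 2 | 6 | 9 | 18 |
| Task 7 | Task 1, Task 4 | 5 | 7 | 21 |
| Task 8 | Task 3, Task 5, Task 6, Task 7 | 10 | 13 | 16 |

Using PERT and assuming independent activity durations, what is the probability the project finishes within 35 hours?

0.058

te_Task 1 = (1 + 4·3 + 17)/6 = 30/6 = 5; σ²_Task 1 = ((17−1)/6)² = 7.111
te_Task 2 = (3 + 4·6 + 9)/6 = 36/6 = 6; σ²_Task 2 = ((9−3)/6)² = 1.000
te_Task 3 = (5 + 4·8 + 11)/6 = 48/6 = 8; σ²_Task 3 = ((11−5)/6)² = 1.000
te_Task 4 = (8 + 4·12 + 22)/6 = 78/6 = 13; σ²_Task 4 = ((22−8)/6)² = 5.444
te_Task 5 = (1 + 4·6 + 11)/6 = 36/6 = 6; σ²_Task 5 = ((11−1)/6)² = 2.778
te_Task 6 = (6 + 4·9 + 18)/6 = 60/6 = 10; σ²_Task 6 = ((18−6)/6)² = 4.000
te_Task 7 = (5 + 4·7 + 21)/6 = 54/6 = 9; σ²_Task 7 = ((21−5)/6)² = 7.111
te_Task 8 = (10 + 4·13 + 16)/6 = 78/6 = 13; σ²_Task 8 = ((16−10)/6)² = 1.000

Forward pass:
ES_Task 1 = 0; EF_Task 1 = 5
ES_Task 2 = 0; EF_Task 2 = 6
ES_Task 3 = max(EF_Task 1=5, EF_Task 2=6) = 6; EF_Task 3 = 6+8 = 14
ES_Task 4 = max(EF_Task 1=5, EF_Task 2=6) = 6; EF_Task 4 = 6+13 = 19
ES_Task 5 = max(EF_Task 1=5, EF_Task 2=6) = 6; EF_Task 5 = 6+6 = 12
ES_Task 6 = max(EF_Task 1=5, EF_Task 2=6) = 6; EF_Task 6 = 6+10 = 16
ES_Task 7 = max(EF_Task 1=5, EF_Task 4=19) = 19; EF_Task 7 = 19+9 = 28
ES_Task 8 = max(EF_Task 3=14, EF_Task 5=12, EF_Task 6=16, EF_Task 7=28) = 28; EF_Task 8 = 28+13 = 41
Expected project duration μ = 41 hours. Critical path: Task 2 → Task 4 → Task 7 → Task 8.

Variance along critical path = 1.000 + 5.444 + 7.111 + 1.000 = 14.556; σ = √14.556 = 3.815 hours.
Z = (35 − 41) / 3.815 = -1.573
P(T ≤ 35) = Φ(-1.573) ≈ 0.058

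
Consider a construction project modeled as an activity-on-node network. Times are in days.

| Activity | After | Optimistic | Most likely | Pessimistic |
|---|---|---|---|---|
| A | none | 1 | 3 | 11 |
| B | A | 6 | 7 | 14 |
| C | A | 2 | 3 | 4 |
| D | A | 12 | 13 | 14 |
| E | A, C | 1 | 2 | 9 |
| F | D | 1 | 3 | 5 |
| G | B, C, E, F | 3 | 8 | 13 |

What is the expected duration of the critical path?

te_A = (1 + 4·3 + 11)/6 = 24/6 = 4
te_B = (6 + 4·7 + 14)/6 = 48/6 = 8
te_C = (2 + 4·3 + 4)/6 = 18/6 = 3
te_D = (12 + 4·13 + 14)/6 = 78/6 = 13
te_E = (1 + 4·2 + 9)/6 = 18/6 = 3
te_F = (1 + 4·3 + 5)/6 = 18/6 = 3
te_G = (3 + 4·8 + 13)/6 = 48/6 = 8

Forward pass:
ES_A = 0; EF_A = 4
ES_B = 4; EF_B = 4+8 = 12
ES_C = 4; EF_C = 4+3 = 7
ES_D = 4; EF_D = 4+13 = 17
ES_E = max(EF_A=4, EF_C=7) = 7; EF_E = 7+3 = 10
ES_F = 17; EF_F = 17+3 = 20
ES_G = max(EF_B=12, EF_C=7, EF_E=10, EF_F=20) = 20; EF_G = 20+8 = 28
Expected project duration μ = 28 days. Critical path: A → D → F → G.

28 days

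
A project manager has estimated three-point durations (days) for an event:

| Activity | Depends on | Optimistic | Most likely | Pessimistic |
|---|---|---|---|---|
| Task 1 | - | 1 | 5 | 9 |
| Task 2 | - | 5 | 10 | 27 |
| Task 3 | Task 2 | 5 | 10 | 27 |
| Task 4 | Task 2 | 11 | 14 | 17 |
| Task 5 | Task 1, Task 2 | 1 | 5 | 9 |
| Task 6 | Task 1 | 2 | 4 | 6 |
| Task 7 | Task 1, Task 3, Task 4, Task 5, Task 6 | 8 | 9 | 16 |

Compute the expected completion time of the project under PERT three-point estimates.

36 days

te_Task 1 = (1 + 4·5 + 9)/6 = 30/6 = 5
te_Task 2 = (5 + 4·10 + 27)/6 = 72/6 = 12
te_Task 3 = (5 + 4·10 + 27)/6 = 72/6 = 12
te_Task 4 = (11 + 4·14 + 17)/6 = 84/6 = 14
te_Task 5 = (1 + 4·5 + 9)/6 = 30/6 = 5
te_Task 6 = (2 + 4·4 + 6)/6 = 24/6 = 4
te_Task 7 = (8 + 4·9 + 16)/6 = 60/6 = 10

Forward pass:
ES_Task 1 = 0; EF_Task 1 = 5
ES_Task 2 = 0; EF_Task 2 = 12
ES_Task 3 = 12; EF_Task 3 = 12+12 = 24
ES_Task 4 = 12; EF_Task 4 = 12+14 = 26
ES_Task 5 = max(EF_Task 1=5, EF_Task 2=12) = 12; EF_Task 5 = 12+5 = 17
ES_Task 6 = 5; EF_Task 6 = 5+4 = 9
ES_Task 7 = max(EF_Task 1=5, EF_Task 3=24, EF_Task 4=26, EF_Task 5=17, EF_Task 6=9) = 26; EF_Task 7 = 26+10 = 36
Expected project duration μ = 36 days. Critical path: Task 2 → Task 4 → Task 7.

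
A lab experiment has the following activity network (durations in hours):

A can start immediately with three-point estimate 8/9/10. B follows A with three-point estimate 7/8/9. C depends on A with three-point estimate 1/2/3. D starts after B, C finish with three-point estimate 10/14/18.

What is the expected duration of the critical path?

te_A = (8 + 4·9 + 10)/6 = 54/6 = 9
te_B = (7 + 4·8 + 9)/6 = 48/6 = 8
te_C = (1 + 4·2 + 3)/6 = 12/6 = 2
te_D = (10 + 4·14 + 18)/6 = 84/6 = 14

Forward pass:
ES_A = 0; EF_A = 9
ES_B = 9; EF_B = 9+8 = 17
ES_C = 9; EF_C = 9+2 = 11
ES_D = max(EF_B=17, EF_C=11) = 17; EF_D = 17+14 = 31
Expected project duration μ = 31 hours. Critical path: A → B → D.

31 hours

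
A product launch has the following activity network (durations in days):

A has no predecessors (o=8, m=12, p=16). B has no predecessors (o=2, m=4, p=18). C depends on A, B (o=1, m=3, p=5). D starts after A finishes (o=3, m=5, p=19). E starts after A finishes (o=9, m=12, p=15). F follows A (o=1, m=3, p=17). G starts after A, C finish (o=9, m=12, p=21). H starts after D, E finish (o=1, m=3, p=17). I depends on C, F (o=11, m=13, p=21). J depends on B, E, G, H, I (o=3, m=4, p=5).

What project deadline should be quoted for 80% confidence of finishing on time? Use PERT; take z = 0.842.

37.9 days

te_A = (8 + 4·12 + 16)/6 = 72/6 = 12; σ²_A = ((16−8)/6)² = 1.778
te_B = (2 + 4·4 + 18)/6 = 36/6 = 6; σ²_B = ((18−2)/6)² = 7.111
te_C = (1 + 4·3 + 5)/6 = 18/6 = 3; σ²_C = ((5−1)/6)² = 0.444
te_D = (3 + 4·5 + 19)/6 = 42/6 = 7; σ²_D = ((19−3)/6)² = 7.111
te_E = (9 + 4·12 + 15)/6 = 72/6 = 12; σ²_E = ((15−9)/6)² = 1.000
te_F = (1 + 4·3 + 17)/6 = 30/6 = 5; σ²_F = ((17−1)/6)² = 7.111
te_G = (9 + 4·12 + 21)/6 = 78/6 = 13; σ²_G = ((21−9)/6)² = 4.000
te_H = (1 + 4·3 + 17)/6 = 30/6 = 5; σ²_H = ((17−1)/6)² = 7.111
te_I = (11 + 4·13 + 21)/6 = 84/6 = 14; σ²_I = ((21−11)/6)² = 2.778
te_J = (3 + 4·4 + 5)/6 = 24/6 = 4; σ²_J = ((5−3)/6)² = 0.111

Forward pass:
ES_A = 0; EF_A = 12
ES_B = 0; EF_B = 6
ES_C = max(EF_A=12, EF_B=6) = 12; EF_C = 12+3 = 15
ES_D = 12; EF_D = 12+7 = 19
ES_E = 12; EF_E = 12+12 = 24
ES_F = 12; EF_F = 12+5 = 17
ES_G = max(EF_A=12, EF_C=15) = 15; EF_G = 15+13 = 28
ES_H = max(EF_D=19, EF_E=24) = 24; EF_H = 24+5 = 29
ES_I = max(EF_C=15, EF_F=17) = 17; EF_I = 17+14 = 31
ES_J = max(EF_B=6, EF_E=24, EF_G=28, EF_H=29, EF_I=31) = 31; EF_J = 31+4 = 35
Expected project duration μ = 35 days. Critical path: A → F → I → J.

Variance along critical path = 1.778 + 7.111 + 2.778 + 0.111 = 11.778; σ = 3.432 days.
D = μ + z·σ = 35 + 0.842·3.432 = 37.9 days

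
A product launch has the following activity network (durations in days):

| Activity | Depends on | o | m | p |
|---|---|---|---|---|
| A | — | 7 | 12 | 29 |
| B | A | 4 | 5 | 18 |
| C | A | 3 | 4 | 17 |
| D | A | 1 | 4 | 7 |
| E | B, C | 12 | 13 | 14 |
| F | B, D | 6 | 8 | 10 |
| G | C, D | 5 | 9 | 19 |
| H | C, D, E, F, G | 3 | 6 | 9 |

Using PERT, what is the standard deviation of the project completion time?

4.47 days

te_A = (7 + 4·12 + 29)/6 = 84/6 = 14; σ²_A = ((29−7)/6)² = 13.444
te_B = (4 + 4·5 + 18)/6 = 42/6 = 7; σ²_B = ((18−4)/6)² = 5.444
te_C = (3 + 4·4 + 17)/6 = 36/6 = 6; σ²_C = ((17−3)/6)² = 5.444
te_D = (1 + 4·4 + 7)/6 = 24/6 = 4; σ²_D = ((7−1)/6)² = 1.000
te_E = (12 + 4·13 + 14)/6 = 78/6 = 13; σ²_E = ((14−12)/6)² = 0.111
te_F = (6 + 4·8 + 10)/6 = 48/6 = 8; σ²_F = ((10−6)/6)² = 0.444
te_G = (5 + 4·9 + 19)/6 = 60/6 = 10; σ²_G = ((19−5)/6)² = 5.444
te_H = (3 + 4·6 + 9)/6 = 36/6 = 6; σ²_H = ((9−3)/6)² = 1.000

Forward pass:
ES_A = 0; EF_A = 14
ES_B = 14; EF_B = 14+7 = 21
ES_C = 14; EF_C = 14+6 = 20
ES_D = 14; EF_D = 14+4 = 18
ES_E = max(EF_B=21, EF_C=20) = 21; EF_E = 21+13 = 34
ES_F = max(EF_B=21, EF_D=18) = 21; EF_F = 21+8 = 29
ES_G = max(EF_C=20, EF_D=18) = 20; EF_G = 20+10 = 30
ES_H = max(EF_C=20, EF_D=18, EF_E=34, EF_F=29, EF_G=30) = 34; EF_H = 34+6 = 40
Expected project duration μ = 40 days. Critical path: A → B → E → H.

Variance along critical path = 13.444 + 5.444 + 0.111 + 1.000 = 20.000
σ = √20.000 = 4.472 days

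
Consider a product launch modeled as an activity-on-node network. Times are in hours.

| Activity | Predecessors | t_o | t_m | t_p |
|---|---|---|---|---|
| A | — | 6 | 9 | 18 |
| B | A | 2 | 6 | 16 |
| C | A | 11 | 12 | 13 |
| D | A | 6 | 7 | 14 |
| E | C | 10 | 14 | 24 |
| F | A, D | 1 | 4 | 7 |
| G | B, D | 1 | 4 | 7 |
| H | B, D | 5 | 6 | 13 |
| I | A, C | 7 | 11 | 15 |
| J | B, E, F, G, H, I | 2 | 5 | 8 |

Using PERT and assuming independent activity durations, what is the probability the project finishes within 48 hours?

te_A = (6 + 4·9 + 18)/6 = 60/6 = 10; σ²_A = ((18−6)/6)² = 4.000
te_B = (2 + 4·6 + 16)/6 = 42/6 = 7; σ²_B = ((16−2)/6)² = 5.444
te_C = (11 + 4·12 + 13)/6 = 72/6 = 12; σ²_C = ((13−11)/6)² = 0.111
te_D = (6 + 4·7 + 14)/6 = 48/6 = 8; σ²_D = ((14−6)/6)² = 1.778
te_E = (10 + 4·14 + 24)/6 = 90/6 = 15; σ²_E = ((24−10)/6)² = 5.444
te_F = (1 + 4·4 + 7)/6 = 24/6 = 4; σ²_F = ((7−1)/6)² = 1.000
te_G = (1 + 4·4 + 7)/6 = 24/6 = 4; σ²_G = ((7−1)/6)² = 1.000
te_H = (5 + 4·6 + 13)/6 = 42/6 = 7; σ²_H = ((13−5)/6)² = 1.778
te_I = (7 + 4·11 + 15)/6 = 66/6 = 11; σ²_I = ((15−7)/6)² = 1.778
te_J = (2 + 4·5 + 8)/6 = 30/6 = 5; σ²_J = ((8−2)/6)² = 1.000

Forward pass:
ES_A = 0; EF_A = 10
ES_B = 10; EF_B = 10+7 = 17
ES_C = 10; EF_C = 10+12 = 22
ES_D = 10; EF_D = 10+8 = 18
ES_E = 22; EF_E = 22+15 = 37
ES_F = max(EF_A=10, EF_D=18) = 18; EF_F = 18+4 = 22
ES_G = max(EF_B=17, EF_D=18) = 18; EF_G = 18+4 = 22
ES_H = max(EF_B=17, EF_D=18) = 18; EF_H = 18+7 = 25
ES_I = max(EF_A=10, EF_C=22) = 22; EF_I = 22+11 = 33
ES_J = max(EF_B=17, EF_E=37, EF_F=22, EF_G=22, EF_H=25, EF_I=33) = 37; EF_J = 37+5 = 42
Expected project duration μ = 42 hours. Critical path: A → C → E → J.

Variance along critical path = 4.000 + 0.111 + 5.444 + 1.000 = 10.556; σ = √10.556 = 3.249 hours.
Z = (48 − 42) / 3.249 = 1.847
P(T ≤ 48) = Φ(1.847) ≈ 0.968

0.968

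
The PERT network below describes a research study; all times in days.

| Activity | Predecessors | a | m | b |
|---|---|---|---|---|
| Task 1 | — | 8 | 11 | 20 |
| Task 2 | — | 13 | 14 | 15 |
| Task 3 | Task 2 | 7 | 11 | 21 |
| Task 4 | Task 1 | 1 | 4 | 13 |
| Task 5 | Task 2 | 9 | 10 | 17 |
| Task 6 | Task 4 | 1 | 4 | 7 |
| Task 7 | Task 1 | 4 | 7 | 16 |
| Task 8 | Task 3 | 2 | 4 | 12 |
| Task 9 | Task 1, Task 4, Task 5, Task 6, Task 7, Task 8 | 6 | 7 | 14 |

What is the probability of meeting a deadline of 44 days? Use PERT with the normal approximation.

0.942

te_Task 1 = (8 + 4·11 + 20)/6 = 72/6 = 12; σ²_Task 1 = ((20−8)/6)² = 4.000
te_Task 2 = (13 + 4·14 + 15)/6 = 84/6 = 14; σ²_Task 2 = ((15−13)/6)² = 0.111
te_Task 3 = (7 + 4·11 + 21)/6 = 72/6 = 12; σ²_Task 3 = ((21−7)/6)² = 5.444
te_Task 4 = (1 + 4·4 + 13)/6 = 30/6 = 5; σ²_Task 4 = ((13−1)/6)² = 4.000
te_Task 5 = (9 + 4·10 + 17)/6 = 66/6 = 11; σ²_Task 5 = ((17−9)/6)² = 1.778
te_Task 6 = (1 + 4·4 + 7)/6 = 24/6 = 4; σ²_Task 6 = ((7−1)/6)² = 1.000
te_Task 7 = (4 + 4·7 + 16)/6 = 48/6 = 8; σ²_Task 7 = ((16−4)/6)² = 4.000
te_Task 8 = (2 + 4·4 + 12)/6 = 30/6 = 5; σ²_Task 8 = ((12−2)/6)² = 2.778
te_Task 9 = (6 + 4·7 + 14)/6 = 48/6 = 8; σ²_Task 9 = ((14−6)/6)² = 1.778

Forward pass:
ES_Task 1 = 0; EF_Task 1 = 12
ES_Task 2 = 0; EF_Task 2 = 14
ES_Task 3 = 14; EF_Task 3 = 14+12 = 26
ES_Task 4 = 12; EF_Task 4 = 12+5 = 17
ES_Task 5 = 14; EF_Task 5 = 14+11 = 25
ES_Task 6 = 17; EF_Task 6 = 17+4 = 21
ES_Task 7 = 12; EF_Task 7 = 12+8 = 20
ES_Task 8 = 26; EF_Task 8 = 26+5 = 31
ES_Task 9 = max(EF_Task 1=12, EF_Task 4=17, EF_Task 5=25, EF_Task 6=21, EF_Task 7=20, EF_Task 8=31) = 31; EF_Task 9 = 31+8 = 39
Expected project duration μ = 39 days. Critical path: Task 2 → Task 3 → Task 8 → Task 9.

Variance along critical path = 0.111 + 5.444 + 2.778 + 1.778 = 10.111; σ = √10.111 = 3.180 days.
Z = (44 − 39) / 3.180 = 1.572
P(T ≤ 44) = Φ(1.572) ≈ 0.942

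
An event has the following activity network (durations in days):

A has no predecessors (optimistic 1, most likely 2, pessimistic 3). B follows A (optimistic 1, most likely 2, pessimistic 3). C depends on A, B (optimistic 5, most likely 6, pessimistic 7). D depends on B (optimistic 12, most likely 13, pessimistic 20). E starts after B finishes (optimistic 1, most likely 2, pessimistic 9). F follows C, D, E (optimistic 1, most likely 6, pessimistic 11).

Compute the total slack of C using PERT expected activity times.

8 days

te_A = (1 + 4·2 + 3)/6 = 12/6 = 2
te_B = (1 + 4·2 + 3)/6 = 12/6 = 2
te_C = (5 + 4·6 + 7)/6 = 36/6 = 6
te_D = (12 + 4·13 + 20)/6 = 84/6 = 14
te_E = (1 + 4·2 + 9)/6 = 18/6 = 3
te_F = (1 + 4·6 + 11)/6 = 36/6 = 6

Forward pass:
ES_A = 0; EF_A = 2
ES_B = 2; EF_B = 2+2 = 4
ES_C = max(EF_A=2, EF_B=4) = 4; EF_C = 4+6 = 10
ES_D = 4; EF_D = 4+14 = 18
ES_E = 4; EF_E = 4+3 = 7
ES_F = max(EF_C=10, EF_D=18, EF_E=7) = 18; EF_F = 18+6 = 24
Expected project duration μ = 24 days. Critical path: A → B → D → F.

Backward pass:
LF_F = 24; LS_F = 24−6 = 18
LF_E = LS_F = 18; LS_E = 18−3 = 15
LF_D = LS_F = 18; LS_D = 18−14 = 4
LF_C = LS_F = 18; LS_C = 18−6 = 12
LF_B = min(LS_C=12, LS_D=4, LS_E=15) = 4; LS_B = 4−2 = 2
LF_A = min(LS_B=2, LS_C=12) = 2; LS_A = 2−2 = 0
Slack_C = LS_C − ES_C = 12 − 4 = 8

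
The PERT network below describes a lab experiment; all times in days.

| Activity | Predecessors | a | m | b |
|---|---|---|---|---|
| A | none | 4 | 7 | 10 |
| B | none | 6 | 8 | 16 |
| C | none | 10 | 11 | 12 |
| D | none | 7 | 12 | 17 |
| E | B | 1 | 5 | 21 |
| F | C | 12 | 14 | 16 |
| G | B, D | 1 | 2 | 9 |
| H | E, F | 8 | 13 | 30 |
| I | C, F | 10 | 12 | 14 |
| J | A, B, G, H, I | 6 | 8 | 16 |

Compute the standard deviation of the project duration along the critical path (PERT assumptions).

4.10 days

te_A = (4 + 4·7 + 10)/6 = 42/6 = 7; σ²_A = ((10−4)/6)² = 1.000
te_B = (6 + 4·8 + 16)/6 = 54/6 = 9; σ²_B = ((16−6)/6)² = 2.778
te_C = (10 + 4·11 + 12)/6 = 66/6 = 11; σ²_C = ((12−10)/6)² = 0.111
te_D = (7 + 4·12 + 17)/6 = 72/6 = 12; σ²_D = ((17−7)/6)² = 2.778
te_E = (1 + 4·5 + 21)/6 = 42/6 = 7; σ²_E = ((21−1)/6)² = 11.111
te_F = (12 + 4·14 + 16)/6 = 84/6 = 14; σ²_F = ((16−12)/6)² = 0.444
te_G = (1 + 4·2 + 9)/6 = 18/6 = 3; σ²_G = ((9−1)/6)² = 1.778
te_H = (8 + 4·13 + 30)/6 = 90/6 = 15; σ²_H = ((30−8)/6)² = 13.444
te_I = (10 + 4·12 + 14)/6 = 72/6 = 12; σ²_I = ((14−10)/6)² = 0.444
te_J = (6 + 4·8 + 16)/6 = 54/6 = 9; σ²_J = ((16−6)/6)² = 2.778

Forward pass:
ES_A = 0; EF_A = 7
ES_B = 0; EF_B = 9
ES_C = 0; EF_C = 11
ES_D = 0; EF_D = 12
ES_E = 9; EF_E = 9+7 = 16
ES_F = 11; EF_F = 11+14 = 25
ES_G = max(EF_B=9, EF_D=12) = 12; EF_G = 12+3 = 15
ES_H = max(EF_E=16, EF_F=25) = 25; EF_H = 25+15 = 40
ES_I = max(EF_C=11, EF_F=25) = 25; EF_I = 25+12 = 37
ES_J = max(EF_A=7, EF_B=9, EF_G=15, EF_H=40, EF_I=37) = 40; EF_J = 40+9 = 49
Expected project duration μ = 49 days. Critical path: C → F → H → J.

Variance along critical path = 0.111 + 0.444 + 13.444 + 2.778 = 16.778
σ = √16.778 = 4.096 days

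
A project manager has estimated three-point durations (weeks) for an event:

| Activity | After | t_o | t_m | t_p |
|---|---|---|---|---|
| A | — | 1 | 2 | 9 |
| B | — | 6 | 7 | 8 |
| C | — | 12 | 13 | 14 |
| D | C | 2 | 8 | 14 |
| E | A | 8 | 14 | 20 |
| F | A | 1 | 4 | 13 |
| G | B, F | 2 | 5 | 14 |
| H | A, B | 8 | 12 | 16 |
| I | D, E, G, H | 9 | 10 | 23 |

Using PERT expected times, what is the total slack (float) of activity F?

7 weeks

te_A = (1 + 4·2 + 9)/6 = 18/6 = 3
te_B = (6 + 4·7 + 8)/6 = 42/6 = 7
te_C = (12 + 4·13 + 14)/6 = 78/6 = 13
te_D = (2 + 4·8 + 14)/6 = 48/6 = 8
te_E = (8 + 4·14 + 20)/6 = 84/6 = 14
te_F = (1 + 4·4 + 13)/6 = 30/6 = 5
te_G = (2 + 4·5 + 14)/6 = 36/6 = 6
te_H = (8 + 4·12 + 16)/6 = 72/6 = 12
te_I = (9 + 4·10 + 23)/6 = 72/6 = 12

Forward pass:
ES_A = 0; EF_A = 3
ES_B = 0; EF_B = 7
ES_C = 0; EF_C = 13
ES_D = 13; EF_D = 13+8 = 21
ES_E = 3; EF_E = 3+14 = 17
ES_F = 3; EF_F = 3+5 = 8
ES_G = max(EF_B=7, EF_F=8) = 8; EF_G = 8+6 = 14
ES_H = max(EF_A=3, EF_B=7) = 7; EF_H = 7+12 = 19
ES_I = max(EF_D=21, EF_E=17, EF_G=14, EF_H=19) = 21; EF_I = 21+12 = 33
Expected project duration μ = 33 weeks. Critical path: C → D → I.

Backward pass:
LF_I = 33; LS_I = 33−12 = 21
LF_H = LS_I = 21; LS_H = 21−12 = 9
LF_G = LS_I = 21; LS_G = 21−6 = 15
LF_F = LS_G = 15; LS_F = 15−5 = 10
LF_E = LS_I = 21; LS_E = 21−14 = 7
LF_D = LS_I = 21; LS_D = 21−8 = 13
LF_C = LS_D = 13; LS_C = 13−13 = 0
LF_B = min(LS_G=15, LS_H=9) = 9; LS_B = 9−7 = 2
LF_A = min(LS_E=7, LS_F=10, LS_H=9) = 7; LS_A = 7−3 = 4
Slack_F = LS_F − ES_F = 10 − 3 = 7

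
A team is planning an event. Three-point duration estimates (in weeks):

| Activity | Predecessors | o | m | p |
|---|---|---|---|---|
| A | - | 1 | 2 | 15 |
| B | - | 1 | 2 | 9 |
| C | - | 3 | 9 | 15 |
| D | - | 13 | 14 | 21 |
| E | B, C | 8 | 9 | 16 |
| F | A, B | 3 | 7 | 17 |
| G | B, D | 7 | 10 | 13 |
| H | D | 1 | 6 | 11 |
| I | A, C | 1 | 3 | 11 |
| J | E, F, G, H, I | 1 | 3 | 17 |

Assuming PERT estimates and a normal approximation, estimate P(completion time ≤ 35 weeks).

te_A = (1 + 4·2 + 15)/6 = 24/6 = 4; σ²_A = ((15−1)/6)² = 5.444
te_B = (1 + 4·2 + 9)/6 = 18/6 = 3; σ²_B = ((9−1)/6)² = 1.778
te_C = (3 + 4·9 + 15)/6 = 54/6 = 9; σ²_C = ((15−3)/6)² = 4.000
te_D = (13 + 4·14 + 21)/6 = 90/6 = 15; σ²_D = ((21−13)/6)² = 1.778
te_E = (8 + 4·9 + 16)/6 = 60/6 = 10; σ²_E = ((16−8)/6)² = 1.778
te_F = (3 + 4·7 + 17)/6 = 48/6 = 8; σ²_F = ((17−3)/6)² = 5.444
te_G = (7 + 4·10 + 13)/6 = 60/6 = 10; σ²_G = ((13−7)/6)² = 1.000
te_H = (1 + 4·6 + 11)/6 = 36/6 = 6; σ²_H = ((11−1)/6)² = 2.778
te_I = (1 + 4·3 + 11)/6 = 24/6 = 4; σ²_I = ((11−1)/6)² = 2.778
te_J = (1 + 4·3 + 17)/6 = 30/6 = 5; σ²_J = ((17−1)/6)² = 7.111

Forward pass:
ES_A = 0; EF_A = 4
ES_B = 0; EF_B = 3
ES_C = 0; EF_C = 9
ES_D = 0; EF_D = 15
ES_E = max(EF_B=3, EF_C=9) = 9; EF_E = 9+10 = 19
ES_F = max(EF_A=4, EF_B=3) = 4; EF_F = 4+8 = 12
ES_G = max(EF_B=3, EF_D=15) = 15; EF_G = 15+10 = 25
ES_H = 15; EF_H = 15+6 = 21
ES_I = max(EF_A=4, EF_C=9) = 9; EF_I = 9+4 = 13
ES_J = max(EF_E=19, EF_F=12, EF_G=25, EF_H=21, EF_I=13) = 25; EF_J = 25+5 = 30
Expected project duration μ = 30 weeks. Critical path: D → G → J.

Variance along critical path = 1.778 + 1.000 + 7.111 = 9.889; σ = √9.889 = 3.145 weeks.
Z = (35 − 30) / 3.145 = 1.590
P(T ≤ 35) = Φ(1.590) ≈ 0.944

0.944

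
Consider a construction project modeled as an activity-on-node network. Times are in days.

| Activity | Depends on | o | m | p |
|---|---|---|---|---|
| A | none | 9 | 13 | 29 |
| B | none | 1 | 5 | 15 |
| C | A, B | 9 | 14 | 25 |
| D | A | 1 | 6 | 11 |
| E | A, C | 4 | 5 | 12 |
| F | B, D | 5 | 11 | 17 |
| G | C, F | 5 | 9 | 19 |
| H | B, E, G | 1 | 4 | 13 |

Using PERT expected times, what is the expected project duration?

te_A = (9 + 4·13 + 29)/6 = 90/6 = 15
te_B = (1 + 4·5 + 15)/6 = 36/6 = 6
te_C = (9 + 4·14 + 25)/6 = 90/6 = 15
te_D = (1 + 4·6 + 11)/6 = 36/6 = 6
te_E = (4 + 4·5 + 12)/6 = 36/6 = 6
te_F = (5 + 4·11 + 17)/6 = 66/6 = 11
te_G = (5 + 4·9 + 19)/6 = 60/6 = 10
te_H = (1 + 4·4 + 13)/6 = 30/6 = 5

Forward pass:
ES_A = 0; EF_A = 15
ES_B = 0; EF_B = 6
ES_C = max(EF_A=15, EF_B=6) = 15; EF_C = 15+15 = 30
ES_D = 15; EF_D = 15+6 = 21
ES_E = max(EF_A=15, EF_C=30) = 30; EF_E = 30+6 = 36
ES_F = max(EF_B=6, EF_D=21) = 21; EF_F = 21+11 = 32
ES_G = max(EF_C=30, EF_F=32) = 32; EF_G = 32+10 = 42
ES_H = max(EF_B=6, EF_E=36, EF_G=42) = 42; EF_H = 42+5 = 47
Expected project duration μ = 47 days. Critical path: A → D → F → G → H.

47 days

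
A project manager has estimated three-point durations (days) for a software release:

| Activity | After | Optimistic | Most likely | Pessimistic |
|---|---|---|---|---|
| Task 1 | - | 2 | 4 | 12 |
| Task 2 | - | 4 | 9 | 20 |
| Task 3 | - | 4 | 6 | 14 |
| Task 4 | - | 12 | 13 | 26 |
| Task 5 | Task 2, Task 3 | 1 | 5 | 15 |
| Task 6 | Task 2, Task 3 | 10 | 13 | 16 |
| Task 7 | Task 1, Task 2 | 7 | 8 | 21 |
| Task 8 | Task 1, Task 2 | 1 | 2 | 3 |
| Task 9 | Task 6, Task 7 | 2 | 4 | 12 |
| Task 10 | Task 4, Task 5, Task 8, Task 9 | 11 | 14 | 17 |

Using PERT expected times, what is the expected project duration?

te_Task 1 = (2 + 4·4 + 12)/6 = 30/6 = 5
te_Task 2 = (4 + 4·9 + 20)/6 = 60/6 = 10
te_Task 3 = (4 + 4·6 + 14)/6 = 42/6 = 7
te_Task 4 = (12 + 4·13 + 26)/6 = 90/6 = 15
te_Task 5 = (1 + 4·5 + 15)/6 = 36/6 = 6
te_Task 6 = (10 + 4·13 + 16)/6 = 78/6 = 13
te_Task 7 = (7 + 4·8 + 21)/6 = 60/6 = 10
te_Task 8 = (1 + 4·2 + 3)/6 = 12/6 = 2
te_Task 9 = (2 + 4·4 + 12)/6 = 30/6 = 5
te_Task 10 = (11 + 4·14 + 17)/6 = 84/6 = 14

Forward pass:
ES_Task 1 = 0; EF_Task 1 = 5
ES_Task 2 = 0; EF_Task 2 = 10
ES_Task 3 = 0; EF_Task 3 = 7
ES_Task 4 = 0; EF_Task 4 = 15
ES_Task 5 = max(EF_Task 2=10, EF_Task 3=7) = 10; EF_Task 5 = 10+6 = 16
ES_Task 6 = max(EF_Task 2=10, EF_Task 3=7) = 10; EF_Task 6 = 10+13 = 23
ES_Task 7 = max(EF_Task 1=5, EF_Task 2=10) = 10; EF_Task 7 = 10+10 = 20
ES_Task 8 = max(EF_Task 1=5, EF_Task 2=10) = 10; EF_Task 8 = 10+2 = 12
ES_Task 9 = max(EF_Task 6=23, EF_Task 7=20) = 23; EF_Task 9 = 23+5 = 28
ES_Task 10 = max(EF_Task 4=15, EF_Task 5=16, EF_Task 8=12, EF_Task 9=28) = 28; EF_Task 10 = 28+14 = 42
Expected project duration μ = 42 days. Critical path: Task 2 → Task 6 → Task 9 → Task 10.

42 days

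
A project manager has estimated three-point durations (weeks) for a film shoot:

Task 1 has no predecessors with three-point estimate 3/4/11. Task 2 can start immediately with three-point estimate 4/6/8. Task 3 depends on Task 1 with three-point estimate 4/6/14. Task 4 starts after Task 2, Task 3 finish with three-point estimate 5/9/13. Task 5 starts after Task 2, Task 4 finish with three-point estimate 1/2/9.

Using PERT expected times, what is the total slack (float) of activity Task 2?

te_Task 1 = (3 + 4·4 + 11)/6 = 30/6 = 5
te_Task 2 = (4 + 4·6 + 8)/6 = 36/6 = 6
te_Task 3 = (4 + 4·6 + 14)/6 = 42/6 = 7
te_Task 4 = (5 + 4·9 + 13)/6 = 54/6 = 9
te_Task 5 = (1 + 4·2 + 9)/6 = 18/6 = 3

Forward pass:
ES_Task 1 = 0; EF_Task 1 = 5
ES_Task 2 = 0; EF_Task 2 = 6
ES_Task 3 = 5; EF_Task 3 = 5+7 = 12
ES_Task 4 = max(EF_Task 2=6, EF_Task 3=12) = 12; EF_Task 4 = 12+9 = 21
ES_Task 5 = max(EF_Task 2=6, EF_Task 4=21) = 21; EF_Task 5 = 21+3 = 24
Expected project duration μ = 24 weeks. Critical path: Task 1 → Task 3 → Task 4 → Task 5.

Backward pass:
LF_Task 5 = 24; LS_Task 5 = 24−3 = 21
LF_Task 4 = LS_Task 5 = 21; LS_Task 4 = 21−9 = 12
LF_Task 3 = LS_Task 4 = 12; LS_Task 3 = 12−7 = 5
LF_Task 2 = min(LS_Task 4=12, LS_Task 5=21) = 12; LS_Task 2 = 12−6 = 6
LF_Task 1 = LS_Task 3 = 5; LS_Task 1 = 5−5 = 0
Slack_Task 2 = LS_Task 2 − ES_Task 2 = 6 − 0 = 6

6 weeks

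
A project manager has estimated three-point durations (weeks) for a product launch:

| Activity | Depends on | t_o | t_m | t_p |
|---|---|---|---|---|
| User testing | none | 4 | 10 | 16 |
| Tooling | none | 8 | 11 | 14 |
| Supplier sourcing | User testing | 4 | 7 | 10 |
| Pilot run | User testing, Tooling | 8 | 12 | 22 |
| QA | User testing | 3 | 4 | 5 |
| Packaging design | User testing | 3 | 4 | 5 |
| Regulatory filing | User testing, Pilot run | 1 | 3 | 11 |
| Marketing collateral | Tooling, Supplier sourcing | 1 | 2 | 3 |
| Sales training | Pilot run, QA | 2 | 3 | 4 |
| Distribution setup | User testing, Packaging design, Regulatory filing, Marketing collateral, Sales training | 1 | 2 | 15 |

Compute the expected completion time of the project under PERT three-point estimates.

32 weeks

te_User testing = (4 + 4·10 + 16)/6 = 60/6 = 10
te_Tooling = (8 + 4·11 + 14)/6 = 66/6 = 11
te_Supplier sourcing = (4 + 4·7 + 10)/6 = 42/6 = 7
te_Pilot run = (8 + 4·12 + 22)/6 = 78/6 = 13
te_QA = (3 + 4·4 + 5)/6 = 24/6 = 4
te_Packaging design = (3 + 4·4 + 5)/6 = 24/6 = 4
te_Regulatory filing = (1 + 4·3 + 11)/6 = 24/6 = 4
te_Marketing collateral = (1 + 4·2 + 3)/6 = 12/6 = 2
te_Sales training = (2 + 4·3 + 4)/6 = 18/6 = 3
te_Distribution setup = (1 + 4·2 + 15)/6 = 24/6 = 4

Forward pass:
ES_User testing = 0; EF_User testing = 10
ES_Tooling = 0; EF_Tooling = 11
ES_Supplier sourcing = 10; EF_Supplier sourcing = 10+7 = 17
ES_Pilot run = max(EF_User testing=10, EF_Tooling=11) = 11; EF_Pilot run = 11+13 = 24
ES_QA = 10; EF_QA = 10+4 = 14
ES_Packaging design = 10; EF_Packaging design = 10+4 = 14
ES_Regulatory filing = max(EF_User testing=10, EF_Pilot run=24) = 24; EF_Regulatory filing = 24+4 = 28
ES_Marketing collateral = max(EF_Tooling=11, EF_Supplier sourcing=17) = 17; EF_Marketing collateral = 17+2 = 19
ES_Sales training = max(EF_Pilot run=24, EF_QA=14) = 24; EF_Sales training = 24+3 = 27
ES_Distribution setup = max(EF_User testing=10, EF_Packaging design=14, EF_Regulatory filing=28, EF_Marketing collateral=19, EF_Sales training=27) = 28; EF_Distribution setup = 28+4 = 32
Expected project duration μ = 32 weeks. Critical path: Tooling → Pilot run → Regulatory filing → Distribution setup.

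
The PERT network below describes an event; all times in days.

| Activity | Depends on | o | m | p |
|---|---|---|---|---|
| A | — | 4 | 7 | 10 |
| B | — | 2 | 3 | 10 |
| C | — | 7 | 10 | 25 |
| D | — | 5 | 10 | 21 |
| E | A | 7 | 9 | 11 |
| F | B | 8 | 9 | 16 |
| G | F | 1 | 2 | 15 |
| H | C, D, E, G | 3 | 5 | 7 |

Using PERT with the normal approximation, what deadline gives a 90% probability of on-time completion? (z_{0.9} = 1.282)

te_A = (4 + 4·7 + 10)/6 = 42/6 = 7; σ²_A = ((10−4)/6)² = 1.000
te_B = (2 + 4·3 + 10)/6 = 24/6 = 4; σ²_B = ((10−2)/6)² = 1.778
te_C = (7 + 4·10 + 25)/6 = 72/6 = 12; σ²_C = ((25−7)/6)² = 9.000
te_D = (5 + 4·10 + 21)/6 = 66/6 = 11; σ²_D = ((21−5)/6)² = 7.111
te_E = (7 + 4·9 + 11)/6 = 54/6 = 9; σ²_E = ((11−7)/6)² = 0.444
te_F = (8 + 4·9 + 16)/6 = 60/6 = 10; σ²_F = ((16−8)/6)² = 1.778
te_G = (1 + 4·2 + 15)/6 = 24/6 = 4; σ²_G = ((15−1)/6)² = 5.444
te_H = (3 + 4·5 + 7)/6 = 30/6 = 5; σ²_H = ((7−3)/6)² = 0.444

Forward pass:
ES_A = 0; EF_A = 7
ES_B = 0; EF_B = 4
ES_C = 0; EF_C = 12
ES_D = 0; EF_D = 11
ES_E = 7; EF_E = 7+9 = 16
ES_F = 4; EF_F = 4+10 = 14
ES_G = 14; EF_G = 14+4 = 18
ES_H = max(EF_C=12, EF_D=11, EF_E=16, EF_G=18) = 18; EF_H = 18+5 = 23
Expected project duration μ = 23 days. Critical path: B → F → G → H.

Variance along critical path = 1.778 + 1.778 + 5.444 + 0.444 = 9.444; σ = 3.073 days.
D = μ + z·σ = 23 + 1.282·3.073 = 26.9 days

26.9 days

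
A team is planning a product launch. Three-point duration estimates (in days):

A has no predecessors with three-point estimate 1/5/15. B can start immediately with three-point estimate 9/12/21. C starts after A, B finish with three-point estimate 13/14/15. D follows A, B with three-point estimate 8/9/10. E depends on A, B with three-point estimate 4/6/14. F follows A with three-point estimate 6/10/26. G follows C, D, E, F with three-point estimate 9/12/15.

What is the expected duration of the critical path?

39 days

te_A = (1 + 4·5 + 15)/6 = 36/6 = 6
te_B = (9 + 4·12 + 21)/6 = 78/6 = 13
te_C = (13 + 4·14 + 15)/6 = 84/6 = 14
te_D = (8 + 4·9 + 10)/6 = 54/6 = 9
te_E = (4 + 4·6 + 14)/6 = 42/6 = 7
te_F = (6 + 4·10 + 26)/6 = 72/6 = 12
te_G = (9 + 4·12 + 15)/6 = 72/6 = 12

Forward pass:
ES_A = 0; EF_A = 6
ES_B = 0; EF_B = 13
ES_C = max(EF_A=6, EF_B=13) = 13; EF_C = 13+14 = 27
ES_D = max(EF_A=6, EF_B=13) = 13; EF_D = 13+9 = 22
ES_E = max(EF_A=6, EF_B=13) = 13; EF_E = 13+7 = 20
ES_F = 6; EF_F = 6+12 = 18
ES_G = max(EF_C=27, EF_D=22, EF_E=20, EF_F=18) = 27; EF_G = 27+12 = 39
Expected project duration μ = 39 days. Critical path: B → C → G.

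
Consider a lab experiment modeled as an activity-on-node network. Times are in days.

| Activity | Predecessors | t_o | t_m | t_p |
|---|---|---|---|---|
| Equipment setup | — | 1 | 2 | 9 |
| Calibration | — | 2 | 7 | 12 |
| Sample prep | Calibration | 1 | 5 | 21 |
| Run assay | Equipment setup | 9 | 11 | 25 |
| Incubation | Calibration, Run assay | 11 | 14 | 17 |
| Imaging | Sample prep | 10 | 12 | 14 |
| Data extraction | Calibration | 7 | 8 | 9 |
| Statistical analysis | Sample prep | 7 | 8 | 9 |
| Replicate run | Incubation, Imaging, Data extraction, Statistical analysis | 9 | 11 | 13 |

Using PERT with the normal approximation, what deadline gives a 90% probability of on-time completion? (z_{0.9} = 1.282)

te_Equipment setup = (1 + 4·2 + 9)/6 = 18/6 = 3; σ²_Equipment setup = ((9−1)/6)² = 1.778
te_Calibration = (2 + 4·7 + 12)/6 = 42/6 = 7; σ²_Calibration = ((12−2)/6)² = 2.778
te_Sample prep = (1 + 4·5 + 21)/6 = 42/6 = 7; σ²_Sample prep = ((21−1)/6)² = 11.111
te_Run assay = (9 + 4·11 + 25)/6 = 78/6 = 13; σ²_Run assay = ((25−9)/6)² = 7.111
te_Incubation = (11 + 4·14 + 17)/6 = 84/6 = 14; σ²_Incubation = ((17−11)/6)² = 1.000
te_Imaging = (10 + 4·12 + 14)/6 = 72/6 = 12; σ²_Imaging = ((14−10)/6)² = 0.444
te_Data extraction = (7 + 4·8 + 9)/6 = 48/6 = 8; σ²_Data extraction = ((9−7)/6)² = 0.111
te_Statistical analysis = (7 + 4·8 + 9)/6 = 48/6 = 8; σ²_Statistical analysis = ((9−7)/6)² = 0.111
te_Replicate run = (9 + 4·11 + 13)/6 = 66/6 = 11; σ²_Replicate run = ((13−9)/6)² = 0.444

Forward pass:
ES_Equipment setup = 0; EF_Equipment setup = 3
ES_Calibration = 0; EF_Calibration = 7
ES_Sample prep = 7; EF_Sample prep = 7+7 = 14
ES_Run assay = 3; EF_Run assay = 3+13 = 16
ES_Incubation = max(EF_Calibration=7, EF_Run assay=16) = 16; EF_Incubation = 16+14 = 30
ES_Imaging = 14; EF_Imaging = 14+12 = 26
ES_Data extraction = 7; EF_Data extraction = 7+8 = 15
ES_Statistical analysis = 14; EF_Statistical analysis = 14+8 = 22
ES_Replicate run = max(EF_Incubation=30, EF_Imaging=26, EF_Data extraction=15, EF_Statistical analysis=22) = 30; EF_Replicate run = 30+11 = 41
Expected project duration μ = 41 days. Critical path: Equipment setup → Run assay → Incubation → Replicate run.

Variance along critical path = 1.778 + 7.111 + 1.000 + 0.444 = 10.333; σ = 3.215 days.
D = μ + z·σ = 41 + 1.282·3.215 = 45.1 days

45.1 days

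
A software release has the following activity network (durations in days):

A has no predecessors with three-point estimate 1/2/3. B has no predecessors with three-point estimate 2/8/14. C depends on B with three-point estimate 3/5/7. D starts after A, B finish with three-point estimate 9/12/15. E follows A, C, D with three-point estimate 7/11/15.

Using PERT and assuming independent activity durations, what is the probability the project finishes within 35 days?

te_A = (1 + 4·2 + 3)/6 = 12/6 = 2; σ²_A = ((3−1)/6)² = 0.111
te_B = (2 + 4·8 + 14)/6 = 48/6 = 8; σ²_B = ((14−2)/6)² = 4.000
te_C = (3 + 4·5 + 7)/6 = 30/6 = 5; σ²_C = ((7−3)/6)² = 0.444
te_D = (9 + 4·12 + 15)/6 = 72/6 = 12; σ²_D = ((15−9)/6)² = 1.000
te_E = (7 + 4·11 + 15)/6 = 66/6 = 11; σ²_E = ((15−7)/6)² = 1.778

Forward pass:
ES_A = 0; EF_A = 2
ES_B = 0; EF_B = 8
ES_C = 8; EF_C = 8+5 = 13
ES_D = max(EF_A=2, EF_B=8) = 8; EF_D = 8+12 = 20
ES_E = max(EF_A=2, EF_C=13, EF_D=20) = 20; EF_E = 20+11 = 31
Expected project duration μ = 31 days. Critical path: B → D → E.

Variance along critical path = 4.000 + 1.000 + 1.778 = 6.778; σ = √6.778 = 2.603 days.
Z = (35 − 31) / 2.603 = 1.536
P(T ≤ 35) = Φ(1.536) ≈ 0.938

0.938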